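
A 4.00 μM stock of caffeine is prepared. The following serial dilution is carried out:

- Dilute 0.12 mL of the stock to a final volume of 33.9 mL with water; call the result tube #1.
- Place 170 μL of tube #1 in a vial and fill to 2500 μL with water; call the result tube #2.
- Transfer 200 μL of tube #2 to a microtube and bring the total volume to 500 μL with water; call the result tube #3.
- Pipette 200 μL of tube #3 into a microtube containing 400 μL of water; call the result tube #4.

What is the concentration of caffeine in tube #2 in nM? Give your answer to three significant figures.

0.963 nM

Step 1: 0.12 mL brought to 33.9 mL → factor 33.9/0.12 = 282.5
Step 2: 170 μL brought to 2500 μL → factor 2500/170 = 14.706
Dilution factor through tube #2 = 282.5 × 14.706 = 4154.4
[tube #2] = 4.00 μM / 4154.4 = 0.0009628 μM = 0.963 nM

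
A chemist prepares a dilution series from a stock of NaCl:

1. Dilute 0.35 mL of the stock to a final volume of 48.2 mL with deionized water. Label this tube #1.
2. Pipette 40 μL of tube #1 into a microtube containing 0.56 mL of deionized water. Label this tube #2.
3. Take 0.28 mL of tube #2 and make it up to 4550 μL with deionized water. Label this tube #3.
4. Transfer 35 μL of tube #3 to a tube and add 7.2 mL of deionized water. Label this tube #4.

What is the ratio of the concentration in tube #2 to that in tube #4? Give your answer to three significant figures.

Step 1: 0.35 mL brought to 48.2 mL → factor 48.2/0.35 = 137.71
Step 2: 40 μL + 0.56 mL = 600 μL total → factor 600/40 = 15
Step 3: 0.28 mL brought to 4550 μL → factor 4.55/0.28 = 16.25
Step 4: 35 μL + 7.2 mL = 7235 μL total → factor 7235/35 = 206.71
Dilution factor to tube #2 = 2065.7; to tube #4 = 6.939 × 10^6
[tube #2]/[tube #4] = (factor to tube #4)/(factor to tube #2) = 6.939 × 10^6/2065.7 = 3.36 × 10^3

3.36 × 10^3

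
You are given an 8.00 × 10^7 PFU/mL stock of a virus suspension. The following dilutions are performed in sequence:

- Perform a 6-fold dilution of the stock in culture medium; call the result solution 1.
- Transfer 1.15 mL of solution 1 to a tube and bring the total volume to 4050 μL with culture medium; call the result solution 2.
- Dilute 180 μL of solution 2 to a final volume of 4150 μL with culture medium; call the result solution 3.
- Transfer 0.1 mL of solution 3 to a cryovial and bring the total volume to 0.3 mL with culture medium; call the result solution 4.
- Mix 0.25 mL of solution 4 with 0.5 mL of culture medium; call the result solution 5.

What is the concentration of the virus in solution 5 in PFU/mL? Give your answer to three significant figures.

1.82 × 10^4 PFU/mL

Step 1: 6-fold → factor 6
Step 2: 1.15 mL brought to 4050 μL → factor 4.05/1.15 = 3.5217
Step 3: 180 μL brought to 4150 μL → factor 4150/180 = 23.056
Step 4: 0.1 mL brought to 0.3 mL → factor 0.3/0.1 = 3
Step 5: 0.25 mL + 0.5 mL = 0.75 mL total → factor 0.75/0.25 = 3
Overall dilution factor = 6 × 3.5217 × 23.056 × 3 × 3 = 4384.6
Final = 8.00 × 10^7 PFU/mL / 4384.6 = 1.82 × 10^4 PFU/mL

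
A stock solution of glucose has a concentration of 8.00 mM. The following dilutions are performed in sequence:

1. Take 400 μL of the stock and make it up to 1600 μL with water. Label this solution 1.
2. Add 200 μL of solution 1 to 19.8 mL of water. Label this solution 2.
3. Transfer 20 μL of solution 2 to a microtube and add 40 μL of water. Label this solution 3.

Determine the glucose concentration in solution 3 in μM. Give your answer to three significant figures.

6.67 μM

Step 1: 400 μL brought to 1600 μL → factor 1600/400 = 4
Step 2: 200 μL + 19.8 mL = 20000 μL total → factor 20000/200 = 100
Step 3: 20 μL + 40 μL = 60 μL total → factor 60/20 = 3
Overall dilution factor = 4 × 100 × 3 = 1200
Final = 8.00 mM / 1200 = 0.006667 mM = 6.67 μM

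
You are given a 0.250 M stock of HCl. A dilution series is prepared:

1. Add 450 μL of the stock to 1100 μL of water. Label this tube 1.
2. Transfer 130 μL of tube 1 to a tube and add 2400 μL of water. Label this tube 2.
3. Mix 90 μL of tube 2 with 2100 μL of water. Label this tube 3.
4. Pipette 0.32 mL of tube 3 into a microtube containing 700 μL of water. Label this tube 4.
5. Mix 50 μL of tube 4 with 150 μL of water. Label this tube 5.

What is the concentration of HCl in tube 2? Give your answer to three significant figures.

Step 1: 450 μL + 1100 μL = 1550 μL total → factor 1550/450 = 3.4444
Step 2: 130 μL + 2400 μL = 2530 μL total → factor 2530/130 = 19.462
Dilution factor through tube 2 = 3.4444 × 19.462 = 67.034
[tube 2] = 0.250 M / 67.034 = 0.00373 M

0.00373 M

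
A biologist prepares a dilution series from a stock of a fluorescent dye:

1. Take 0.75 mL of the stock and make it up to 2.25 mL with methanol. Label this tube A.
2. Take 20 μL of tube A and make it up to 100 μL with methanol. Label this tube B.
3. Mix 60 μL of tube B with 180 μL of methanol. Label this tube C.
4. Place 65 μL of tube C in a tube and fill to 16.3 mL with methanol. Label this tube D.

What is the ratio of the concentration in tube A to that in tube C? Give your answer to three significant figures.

20.0

Step 1: 0.75 mL brought to 2.25 mL → factor 2.25/0.75 = 3
Step 2: 20 μL brought to 100 μL → factor 100/20 = 5
Step 3: 60 μL + 180 μL = 240 μL total → factor 240/60 = 4
Dilution factor to tube A = 3; to tube C = 60
[tube A]/[tube C] = (factor to tube C)/(factor to tube A) = 60/3 = 20.0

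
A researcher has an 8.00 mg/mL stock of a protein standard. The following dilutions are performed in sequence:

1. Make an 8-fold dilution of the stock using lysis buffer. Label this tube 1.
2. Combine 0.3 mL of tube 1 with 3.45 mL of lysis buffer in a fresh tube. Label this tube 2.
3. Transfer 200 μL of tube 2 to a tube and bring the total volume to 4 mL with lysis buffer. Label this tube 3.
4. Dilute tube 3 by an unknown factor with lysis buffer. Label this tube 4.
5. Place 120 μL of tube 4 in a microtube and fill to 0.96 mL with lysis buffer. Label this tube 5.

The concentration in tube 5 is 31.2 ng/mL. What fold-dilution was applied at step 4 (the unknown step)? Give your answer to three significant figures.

16.0-fold

Step 1: 8-fold → factor 8
Step 2: 0.3 mL + 3.45 mL = 3.75 mL total → factor 3.75/0.3 = 12.5
Step 3: 200 μL brought to 4 mL → factor 4000/200 = 20
Step 4: unknown factor x
Step 5: 120 μL brought to 0.96 mL → factor 960/120 = 8
Product of known-step factors = 16000
Overall factor = 8.00 mg/mL / (31.2 ng/mL) = 2.5641 × 10^5
x = 2.5641 × 10^5 / 16000 = 16.0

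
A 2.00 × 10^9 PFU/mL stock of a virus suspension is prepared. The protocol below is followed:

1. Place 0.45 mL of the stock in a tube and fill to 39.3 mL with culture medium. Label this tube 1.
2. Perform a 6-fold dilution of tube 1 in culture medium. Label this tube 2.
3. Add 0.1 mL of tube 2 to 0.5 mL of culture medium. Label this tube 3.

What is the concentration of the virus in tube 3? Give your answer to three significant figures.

6.36 × 10^5 PFU/mL

Step 1: 0.45 mL brought to 39.3 mL → factor 39.3/0.45 = 87.333
Step 2: 6-fold → factor 6
Step 3: 0.1 mL + 0.5 mL = 0.6 mL total → factor 0.6/0.1 = 6
Overall dilution factor = 87.333 × 6 × 6 = 3144
Final = 2.00 × 10^9 PFU/mL / 3144 = 6.36 × 10^5 PFU/mL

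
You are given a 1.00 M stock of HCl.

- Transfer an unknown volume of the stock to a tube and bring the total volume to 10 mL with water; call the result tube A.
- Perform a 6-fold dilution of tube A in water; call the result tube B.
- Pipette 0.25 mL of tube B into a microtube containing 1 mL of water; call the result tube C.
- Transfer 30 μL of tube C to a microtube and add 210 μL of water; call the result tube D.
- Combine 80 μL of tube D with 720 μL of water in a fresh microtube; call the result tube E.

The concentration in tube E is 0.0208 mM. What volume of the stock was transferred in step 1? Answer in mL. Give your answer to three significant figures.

0.499 mL

Step 1: v brought to 10 mL → factor = 10 mL/v
Step 2: 6-fold → factor 6
Step 3: 0.25 mL + 1 mL = 1.25 mL total → factor 1.25/0.25 = 5
Step 4: 30 μL + 210 μL = 240 μL total → factor 240/30 = 8
Step 5: 80 μL + 720 μL = 800 μL total → factor 800/80 = 10
Product of known-step factors = 2400
Overall factor = 1.00 M / (0.0208 mM) = 48077
Step-1 factor = 48077 / 2400 = 20.032
v = 10 mL / 20.032 = 0.499 mL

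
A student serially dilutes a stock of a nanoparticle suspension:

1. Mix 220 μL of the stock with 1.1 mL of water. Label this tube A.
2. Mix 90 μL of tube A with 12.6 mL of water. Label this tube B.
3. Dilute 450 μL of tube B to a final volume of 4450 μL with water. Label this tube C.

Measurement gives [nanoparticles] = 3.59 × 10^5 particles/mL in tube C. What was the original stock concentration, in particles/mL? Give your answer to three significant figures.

3.00 × 10^9 particles/mL

Step 1: 220 μL + 1.1 mL = 1320 μL total → factor 1320/220 = 6
Step 2: 90 μL + 12.6 mL = 12690 μL total → factor 12690/90 = 141
Step 3: 450 μL brought to 4450 μL → factor 4450/450 = 9.8889
Overall dilution factor = 6 × 141 × 9.8889 = 8366
Stock = 3.59 × 10^5 particles/mL × 8366 = 3.00 × 10^9 particles/mL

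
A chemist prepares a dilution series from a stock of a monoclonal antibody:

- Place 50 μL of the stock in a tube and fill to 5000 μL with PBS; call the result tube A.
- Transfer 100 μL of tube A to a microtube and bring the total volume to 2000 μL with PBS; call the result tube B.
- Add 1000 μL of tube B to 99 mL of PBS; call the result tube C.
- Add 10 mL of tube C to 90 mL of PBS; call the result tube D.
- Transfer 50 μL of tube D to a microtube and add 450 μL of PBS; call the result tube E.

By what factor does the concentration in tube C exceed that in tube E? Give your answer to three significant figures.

Step 1: 50 μL brought to 5000 μL → factor 5000/50 = 100
Step 2: 100 μL brought to 2000 μL → factor 2000/100 = 20
Step 3: 1000 μL + 99 mL = 1 × 10^5 μL total → factor 1 × 10^5/1000 = 100
Step 4: 10 mL + 90 mL = 100 mL total → factor 100/10 = 10
Step 5: 50 μL + 450 μL = 500 μL total → factor 500/50 = 10
Dilution factor to tube C = 2 × 10^5; to tube E = 2 × 10^7
[tube C]/[tube E] = (factor to tube E)/(factor to tube C) = 2 × 10^7/2 × 10^5 = 100

100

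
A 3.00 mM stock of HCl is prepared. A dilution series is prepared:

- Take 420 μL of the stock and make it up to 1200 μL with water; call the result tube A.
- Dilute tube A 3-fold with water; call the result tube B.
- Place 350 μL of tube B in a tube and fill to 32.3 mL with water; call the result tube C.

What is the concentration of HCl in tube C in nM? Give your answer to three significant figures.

Step 1: 420 μL brought to 1200 μL → factor 1200/420 = 2.8571
Step 2: 3-fold → factor 3
Step 3: 350 μL brought to 32.3 mL → factor 32300/350 = 92.286
Overall dilution factor = 2.8571 × 3 × 92.286 = 791.02
Final = 3.00 mM / 791.02 = 0.003793 mM = 3.79 × 10^3 nM

3.79 × 10^3 nM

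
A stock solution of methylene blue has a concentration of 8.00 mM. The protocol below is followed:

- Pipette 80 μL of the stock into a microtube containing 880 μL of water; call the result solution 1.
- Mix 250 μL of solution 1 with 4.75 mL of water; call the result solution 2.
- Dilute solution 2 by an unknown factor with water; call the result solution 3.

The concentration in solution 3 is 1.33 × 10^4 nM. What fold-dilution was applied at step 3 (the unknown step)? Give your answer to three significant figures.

Step 1: 80 μL + 880 μL = 960 μL total → factor 960/80 = 12
Step 2: 250 μL + 4.75 mL = 5000 μL total → factor 5000/250 = 20
Step 3: unknown factor x
Product of known-step factors = 240
Overall factor = 8.00 mM / (1.33 × 10^4 nM) = 601.5
x = 601.5 / 240 = 2.51

2.51-fold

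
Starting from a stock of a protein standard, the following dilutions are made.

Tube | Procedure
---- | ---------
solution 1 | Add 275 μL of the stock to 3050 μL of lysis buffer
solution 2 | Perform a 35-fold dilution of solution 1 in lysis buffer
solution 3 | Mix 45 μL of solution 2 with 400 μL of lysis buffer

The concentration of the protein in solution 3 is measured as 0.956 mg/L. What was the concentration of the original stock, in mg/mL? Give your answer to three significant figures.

Step 1: 275 μL + 3050 μL = 3325 μL total → factor 3325/275 = 12.091
Step 2: 35-fold → factor 35
Step 3: 45 μL + 400 μL = 445 μL total → factor 445/45 = 9.8889
Overall dilution factor = 12.091 × 35 × 9.8889 = 4184.8
Stock = 0.956 mg/L × 4184.8 = 4001 mg/L = 4.00 mg/mL

4.00 mg/mL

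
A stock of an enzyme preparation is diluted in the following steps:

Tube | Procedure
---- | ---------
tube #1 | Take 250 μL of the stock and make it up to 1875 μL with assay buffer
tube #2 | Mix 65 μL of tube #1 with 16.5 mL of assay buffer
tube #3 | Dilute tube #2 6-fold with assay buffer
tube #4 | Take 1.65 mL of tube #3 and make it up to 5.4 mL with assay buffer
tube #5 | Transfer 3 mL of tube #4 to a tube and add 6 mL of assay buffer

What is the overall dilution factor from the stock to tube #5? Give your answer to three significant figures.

1.13 × 10^5

Step 1: 250 μL brought to 1875 μL → factor 1875/250 = 7.5
Step 2: 65 μL + 16.5 mL = 16565 μL total → factor 16565/65 = 254.85
Step 3: 6-fold → factor 6
Step 4: 1.65 mL brought to 5.4 mL → factor 5.4/1.65 = 3.2727
Step 5: 3 mL + 6 mL = 9 mL total → factor 9/3 = 3
Overall dilution factor = 7.5 × 254.85 × 6 × 3.2727 × 3 = 1.126 × 10^5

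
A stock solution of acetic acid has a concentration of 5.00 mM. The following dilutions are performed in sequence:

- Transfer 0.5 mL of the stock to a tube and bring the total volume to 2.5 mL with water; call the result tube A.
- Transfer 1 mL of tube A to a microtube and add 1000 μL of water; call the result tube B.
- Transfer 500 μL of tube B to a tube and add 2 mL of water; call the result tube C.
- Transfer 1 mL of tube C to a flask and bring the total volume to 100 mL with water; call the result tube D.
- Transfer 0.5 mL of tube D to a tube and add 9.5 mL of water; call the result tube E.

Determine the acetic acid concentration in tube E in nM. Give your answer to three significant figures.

Step 1: 0.5 mL brought to 2.5 mL → factor 2.5/0.5 = 5
Step 2: 1 mL + 1000 μL = 2 mL total → factor 2/1 = 2
Step 3: 500 μL + 2 mL = 2500 μL total → factor 2500/500 = 5
Step 4: 1 mL brought to 100 mL → factor 100/1 = 100
Step 5: 0.5 mL + 9.5 mL = 10 mL total → factor 10/0.5 = 20
Overall dilution factor = 5 × 2 × 5 × 100 × 20 = 1 × 10^5
Final = 5.00 mM / 1 × 10^5 = 5.000 × 10^-5 mM = 50.0 nM

50.0 nM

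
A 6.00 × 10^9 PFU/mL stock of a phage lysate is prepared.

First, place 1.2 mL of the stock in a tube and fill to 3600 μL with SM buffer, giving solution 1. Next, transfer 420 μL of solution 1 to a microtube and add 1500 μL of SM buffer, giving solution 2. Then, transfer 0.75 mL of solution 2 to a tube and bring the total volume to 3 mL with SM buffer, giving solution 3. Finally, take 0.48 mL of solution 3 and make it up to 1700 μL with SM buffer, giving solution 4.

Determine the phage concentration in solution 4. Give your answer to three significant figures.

3.09 × 10^7 PFU/mL

Step 1: 1.2 mL brought to 3600 μL → factor 3.6/1.2 = 3
Step 2: 420 μL + 1500 μL = 1920 μL total → factor 1920/420 = 4.5714
Step 3: 0.75 mL brought to 3 mL → factor 3/0.75 = 4
Step 4: 0.48 mL brought to 1700 μL → factor 1.7/0.48 = 3.5417
Overall dilution factor = 3 × 4.5714 × 4 × 3.5417 = 194.29
Final = 6.00 × 10^9 PFU/mL / 194.29 = 3.09 × 10^7 PFU/mL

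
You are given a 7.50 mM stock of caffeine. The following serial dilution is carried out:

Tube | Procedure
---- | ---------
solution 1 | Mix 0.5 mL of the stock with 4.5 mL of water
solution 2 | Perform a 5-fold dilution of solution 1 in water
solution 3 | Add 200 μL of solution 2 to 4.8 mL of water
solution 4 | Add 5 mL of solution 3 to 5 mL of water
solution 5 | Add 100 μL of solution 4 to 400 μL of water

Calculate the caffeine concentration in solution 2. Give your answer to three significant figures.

Step 1: 0.5 mL + 4.5 mL = 5 mL total → factor 5/0.5 = 10
Step 2: 5-fold → factor 5
Dilution factor through solution 2 = 10 × 5 = 50
[solution 2] = 7.50 mM / 50 = 0.150 mM

0.150 mM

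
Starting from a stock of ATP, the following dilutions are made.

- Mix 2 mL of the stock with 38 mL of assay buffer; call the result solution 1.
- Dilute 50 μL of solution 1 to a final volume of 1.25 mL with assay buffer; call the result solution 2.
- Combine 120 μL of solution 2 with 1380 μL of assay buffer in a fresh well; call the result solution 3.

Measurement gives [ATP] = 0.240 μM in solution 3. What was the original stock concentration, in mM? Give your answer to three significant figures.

1.50 mM

Step 1: 2 mL + 38 mL = 40 mL total → factor 40/2 = 20
Step 2: 50 μL brought to 1.25 mL → factor 1250/50 = 25
Step 3: 120 μL + 1380 μL = 1500 μL total → factor 1500/120 = 12.5
Overall dilution factor = 20 × 25 × 12.5 = 6250
Stock = 0.240 μM × 6250 = 1500 μM = 1.50 mM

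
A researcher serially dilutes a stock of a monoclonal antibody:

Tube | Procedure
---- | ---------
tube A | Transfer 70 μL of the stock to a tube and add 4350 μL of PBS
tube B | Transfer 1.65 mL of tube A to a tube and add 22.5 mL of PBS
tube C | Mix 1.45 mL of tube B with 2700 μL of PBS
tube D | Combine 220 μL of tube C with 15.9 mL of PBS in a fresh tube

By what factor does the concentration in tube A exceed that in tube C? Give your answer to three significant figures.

41.9

Step 1: 70 μL + 4350 μL = 4420 μL total → factor 4420/70 = 63.143
Step 2: 1.65 mL + 22.5 mL = 24.15 mL total → factor 24.15/1.65 = 14.636
Step 3: 1.45 mL + 2700 μL = 4.15 mL total → factor 4.15/1.45 = 2.8621
Dilution factor to tube A = 63.143; to tube C = 2645.1
[tube A]/[tube C] = (factor to tube C)/(factor to tube A) = 2645.1/63.143 = 41.9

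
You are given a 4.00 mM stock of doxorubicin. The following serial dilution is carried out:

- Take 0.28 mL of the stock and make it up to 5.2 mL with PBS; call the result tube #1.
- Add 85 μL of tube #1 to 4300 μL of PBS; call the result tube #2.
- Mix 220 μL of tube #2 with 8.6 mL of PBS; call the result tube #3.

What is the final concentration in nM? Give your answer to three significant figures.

Step 1: 0.28 mL brought to 5.2 mL → factor 5.2/0.28 = 18.571
Step 2: 85 μL + 4300 μL = 4385 μL total → factor 4385/85 = 51.588
Step 3: 220 μL + 8.6 mL = 8820 μL total → factor 8820/220 = 40.091
Overall dilution factor = 18.571 × 51.588 × 40.091 = 38410
Final = 4.00 mM / 38410 = 0.0001041 mM = 104 nM

104 nM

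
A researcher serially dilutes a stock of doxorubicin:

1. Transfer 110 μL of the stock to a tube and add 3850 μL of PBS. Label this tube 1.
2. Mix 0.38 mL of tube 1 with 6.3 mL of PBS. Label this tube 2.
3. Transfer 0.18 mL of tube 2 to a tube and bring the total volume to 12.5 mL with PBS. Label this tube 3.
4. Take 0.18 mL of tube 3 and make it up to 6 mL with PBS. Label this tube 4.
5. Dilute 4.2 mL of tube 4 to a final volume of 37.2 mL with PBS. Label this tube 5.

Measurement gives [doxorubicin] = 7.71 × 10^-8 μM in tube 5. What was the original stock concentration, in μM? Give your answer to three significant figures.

1.00 μM

Step 1: 110 μL + 3850 μL = 3960 μL total → factor 3960/110 = 36
Step 2: 0.38 mL + 6.3 mL = 6.68 mL total → factor 6.68/0.38 = 17.579
Step 3: 0.18 mL brought to 12.5 mL → factor 12.5/0.18 = 69.444
Step 4: 0.18 mL brought to 6 mL → factor 6/0.18 = 33.333
Step 5: 4.2 mL brought to 37.2 mL → factor 37.2/4.2 = 8.8571
Overall dilution factor = 36 × 17.579 × 69.444 × 33.333 × 8.8571 = 1.2975 × 10^7
Stock = 7.71 × 10^-8 μM × 1.2975 × 10^7 = 1.00 μM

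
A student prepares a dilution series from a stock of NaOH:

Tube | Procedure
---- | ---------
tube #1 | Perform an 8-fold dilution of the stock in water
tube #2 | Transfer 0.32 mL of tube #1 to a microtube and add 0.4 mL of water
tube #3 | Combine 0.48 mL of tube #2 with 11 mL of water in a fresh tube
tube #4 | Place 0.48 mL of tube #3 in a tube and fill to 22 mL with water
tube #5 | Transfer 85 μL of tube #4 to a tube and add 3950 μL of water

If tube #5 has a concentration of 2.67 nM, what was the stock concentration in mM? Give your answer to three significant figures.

2.50 mM

Step 1: 8-fold → factor 8
Step 2: 0.32 mL + 0.4 mL = 0.72 mL total → factor 0.72/0.32 = 2.25
Step 3: 0.48 mL + 11 mL = 11.48 mL total → factor 11.48/0.48 = 23.917
Step 4: 0.48 mL brought to 22 mL → factor 22/0.48 = 45.833
Step 5: 85 μL + 3950 μL = 4035 μL total → factor 4035/85 = 47.471
Overall dilution factor = 8 × 2.25 × 23.917 × 45.833 × 47.471 = 9.3665 × 10^5
Stock = 2.67 nM × 9.3665 × 10^5 = 2.501 × 10^6 nM = 2.50 mM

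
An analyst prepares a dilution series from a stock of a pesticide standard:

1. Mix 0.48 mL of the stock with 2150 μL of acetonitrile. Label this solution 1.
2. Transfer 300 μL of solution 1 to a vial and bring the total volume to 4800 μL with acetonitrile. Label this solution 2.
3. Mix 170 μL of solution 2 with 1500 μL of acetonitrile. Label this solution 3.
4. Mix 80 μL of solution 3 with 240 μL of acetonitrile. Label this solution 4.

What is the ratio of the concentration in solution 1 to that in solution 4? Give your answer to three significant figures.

629

Step 1: 0.48 mL + 2150 μL = 2.63 mL total → factor 2.63/0.48 = 5.4792
Step 2: 300 μL brought to 4800 μL → factor 4800/300 = 16
Step 3: 170 μL + 1500 μL = 1670 μL total → factor 1670/170 = 9.8235
Step 4: 80 μL + 240 μL = 320 μL total → factor 320/80 = 4
Dilution factor to solution 1 = 5.4792; to solution 4 = 3444.8
[solution 1]/[solution 4] = (factor to solution 4)/(factor to solution 1) = 3444.8/5.4792 = 629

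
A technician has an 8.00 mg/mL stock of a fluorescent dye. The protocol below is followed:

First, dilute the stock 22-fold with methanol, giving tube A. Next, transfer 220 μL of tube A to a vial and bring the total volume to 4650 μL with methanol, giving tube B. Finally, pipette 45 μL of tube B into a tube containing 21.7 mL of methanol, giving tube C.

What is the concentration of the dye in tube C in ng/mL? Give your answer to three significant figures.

35.6 ng/mL

Step 1: 22-fold → factor 22
Step 2: 220 μL brought to 4650 μL → factor 4650/220 = 21.136
Step 3: 45 μL + 21.7 mL = 21745 μL total → factor 21745/45 = 483.22
Dilution factor through tube C = 22 × 21.136 × 483.22 = 2.247 × 10^5
[tube C] = 8.00 mg/mL / 2.247 × 10^5 = 3.560 × 10^-5 mg/mL = 35.6 ng/mL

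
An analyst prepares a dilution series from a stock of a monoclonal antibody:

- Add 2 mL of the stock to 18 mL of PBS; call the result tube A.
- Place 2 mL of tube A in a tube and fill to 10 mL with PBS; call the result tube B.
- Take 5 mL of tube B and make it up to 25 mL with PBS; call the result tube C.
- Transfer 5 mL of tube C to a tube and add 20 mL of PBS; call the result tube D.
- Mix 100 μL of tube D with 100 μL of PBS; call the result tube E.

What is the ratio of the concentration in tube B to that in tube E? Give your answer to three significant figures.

Step 1: 2 mL + 18 mL = 20 mL total → factor 20/2 = 10
Step 2: 2 mL brought to 10 mL → factor 10/2 = 5
Step 3: 5 mL brought to 25 mL → factor 25/5 = 5
Step 4: 5 mL + 20 mL = 25 mL total → factor 25/5 = 5
Step 5: 100 μL + 100 μL = 200 μL total → factor 200/100 = 2
Dilution factor to tube B = 50; to tube E = 2500
[tube B]/[tube E] = (factor to tube E)/(factor to tube B) = 2500/50 = 50.0

50.0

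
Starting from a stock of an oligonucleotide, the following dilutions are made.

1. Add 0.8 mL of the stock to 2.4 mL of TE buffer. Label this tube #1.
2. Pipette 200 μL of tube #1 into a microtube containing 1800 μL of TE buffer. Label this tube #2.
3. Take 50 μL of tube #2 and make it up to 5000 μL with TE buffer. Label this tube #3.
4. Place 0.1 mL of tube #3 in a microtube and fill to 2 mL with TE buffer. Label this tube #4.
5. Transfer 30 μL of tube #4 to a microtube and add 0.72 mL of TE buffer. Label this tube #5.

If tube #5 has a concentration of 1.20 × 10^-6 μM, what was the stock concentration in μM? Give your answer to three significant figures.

Step 1: 0.8 mL + 2.4 mL = 3.2 mL total → factor 3.2/0.8 = 4
Step 2: 200 μL + 1800 μL = 2000 μL total → factor 2000/200 = 10
Step 3: 50 μL brought to 5000 μL → factor 5000/50 = 100
Step 4: 0.1 mL brought to 2 mL → factor 2/0.1 = 20
Step 5: 30 μL + 0.72 mL = 750 μL total → factor 750/30 = 25
Overall dilution factor = 4 × 10 × 100 × 20 × 25 = 2 × 10^6
Stock = 1.20 × 10^-6 μM × 2 × 10^6 = 2.40 μM

2.40 μM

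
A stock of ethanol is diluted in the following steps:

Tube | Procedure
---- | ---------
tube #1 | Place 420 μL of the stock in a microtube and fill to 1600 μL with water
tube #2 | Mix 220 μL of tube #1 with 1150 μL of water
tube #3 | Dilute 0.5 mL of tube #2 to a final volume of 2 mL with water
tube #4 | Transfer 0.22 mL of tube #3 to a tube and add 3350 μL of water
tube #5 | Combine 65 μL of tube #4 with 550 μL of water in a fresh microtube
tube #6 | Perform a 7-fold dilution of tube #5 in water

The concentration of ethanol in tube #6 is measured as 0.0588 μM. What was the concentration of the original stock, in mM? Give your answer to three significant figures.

Step 1: 420 μL brought to 1600 μL → factor 1600/420 = 3.8095
Step 2: 220 μL + 1150 μL = 1370 μL total → factor 1370/220 = 6.2273
Step 3: 0.5 mL brought to 2 mL → factor 2/0.5 = 4
Step 4: 0.22 mL + 3350 μL = 3.57 mL total → factor 3.57/0.22 = 16.227
Step 5: 65 μL + 550 μL = 615 μL total → factor 615/65 = 9.4615
Step 6: 7-fold → factor 7
Overall dilution factor = 3.8095 × 6.2273 × 4 × 16.227 × 9.4615 × 7 = 1.0198 × 10^5
Stock = 0.0588 μM × 1.0198 × 10^5 = 5997 μM = 6.00 mM

6.00 mM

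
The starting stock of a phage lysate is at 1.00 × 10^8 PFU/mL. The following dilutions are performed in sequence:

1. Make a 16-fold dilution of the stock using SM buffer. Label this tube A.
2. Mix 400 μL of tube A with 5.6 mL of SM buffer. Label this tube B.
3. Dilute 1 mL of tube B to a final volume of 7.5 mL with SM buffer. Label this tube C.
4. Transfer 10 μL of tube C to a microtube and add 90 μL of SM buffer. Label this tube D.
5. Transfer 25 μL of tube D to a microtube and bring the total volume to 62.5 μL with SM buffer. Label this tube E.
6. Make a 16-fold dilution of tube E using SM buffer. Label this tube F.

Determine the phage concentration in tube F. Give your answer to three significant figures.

139 PFU/mL

Step 1: 16-fold → factor 16
Step 2: 400 μL + 5.6 mL = 6000 μL total → factor 6000/400 = 15
Step 3: 1 mL brought to 7.5 mL → factor 7.5/1 = 7.5
Step 4: 10 μL + 90 μL = 100 μL total → factor 100/10 = 10
Step 5: 25 μL brought to 62.5 μL → factor 62.5/25 = 2.5
Step 6: 16-fold → factor 16
Overall dilution factor = 16 × 15 × 7.5 × 10 × 2.5 × 16 = 7.2 × 10^5
Final = 1.00 × 10^8 PFU/mL / 7.2 × 10^5 = 139 PFU/mL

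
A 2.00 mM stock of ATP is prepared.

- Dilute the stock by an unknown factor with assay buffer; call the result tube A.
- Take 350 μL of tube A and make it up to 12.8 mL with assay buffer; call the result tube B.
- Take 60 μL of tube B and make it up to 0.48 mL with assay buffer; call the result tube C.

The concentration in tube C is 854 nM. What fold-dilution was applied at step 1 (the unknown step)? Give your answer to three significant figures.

Step 1: unknown factor x
Step 2: 350 μL brought to 12.8 mL → factor 12800/350 = 36.571
Step 3: 60 μL brought to 0.48 mL → factor 480/60 = 8
Product of known-step factors = 292.57
Overall factor = 2.00 mM / (854 nM) = 2341.9
x = 2341.9 / 292.57 = 8.00

8.00-fold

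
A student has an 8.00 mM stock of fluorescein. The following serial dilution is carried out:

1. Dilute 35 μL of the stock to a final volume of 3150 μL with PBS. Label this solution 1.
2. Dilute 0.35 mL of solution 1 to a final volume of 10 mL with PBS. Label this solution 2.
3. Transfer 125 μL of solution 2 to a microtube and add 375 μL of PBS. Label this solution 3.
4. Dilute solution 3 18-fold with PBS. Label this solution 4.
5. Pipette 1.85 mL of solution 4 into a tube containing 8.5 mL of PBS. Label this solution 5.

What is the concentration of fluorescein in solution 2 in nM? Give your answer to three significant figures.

3.11 × 10^3 nM

Step 1: 35 μL brought to 3150 μL → factor 3150/35 = 90
Step 2: 0.35 mL brought to 10 mL → factor 10/0.35 = 28.571
Dilution factor through solution 2 = 90 × 28.571 = 2571.4
[solution 2] = 8.00 mM / 2571.4 = 0.003111 mM = 3.11 × 10^3 nM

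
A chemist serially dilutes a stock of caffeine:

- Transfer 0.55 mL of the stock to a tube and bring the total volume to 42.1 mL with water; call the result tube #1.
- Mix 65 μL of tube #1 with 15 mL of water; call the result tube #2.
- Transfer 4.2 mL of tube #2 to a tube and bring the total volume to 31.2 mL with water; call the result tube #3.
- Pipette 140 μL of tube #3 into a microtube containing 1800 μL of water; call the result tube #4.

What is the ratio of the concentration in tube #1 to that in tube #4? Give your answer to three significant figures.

2.39 × 10^4

Step 1: 0.55 mL brought to 42.1 mL → factor 42.1/0.55 = 76.545
Step 2: 65 μL + 15 mL = 15065 μL total → factor 15065/65 = 231.77
Step 3: 4.2 mL brought to 31.2 mL → factor 31.2/4.2 = 7.4286
Step 4: 140 μL + 1800 μL = 1940 μL total → factor 1940/140 = 13.857
Dilution factor to tube #1 = 76.545; to tube #4 = 1.8262 × 10^6
[tube #1]/[tube #4] = (factor to tube #4)/(factor to tube #1) = 1.8262 × 10^6/76.545 = 2.39 × 10^4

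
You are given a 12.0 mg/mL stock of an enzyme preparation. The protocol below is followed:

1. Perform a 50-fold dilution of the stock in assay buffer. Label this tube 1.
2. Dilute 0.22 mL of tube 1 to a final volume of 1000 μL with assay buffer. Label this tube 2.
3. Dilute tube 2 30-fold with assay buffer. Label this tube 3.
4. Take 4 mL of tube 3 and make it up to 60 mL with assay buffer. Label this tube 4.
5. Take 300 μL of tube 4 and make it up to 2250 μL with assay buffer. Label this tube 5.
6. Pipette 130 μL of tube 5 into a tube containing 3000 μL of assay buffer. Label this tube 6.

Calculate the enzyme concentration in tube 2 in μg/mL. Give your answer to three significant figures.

52.8 μg/mL

Step 1: 50-fold → factor 50
Step 2: 0.22 mL brought to 1000 μL → factor 1/0.22 = 4.5455
Dilution factor through tube 2 = 50 × 4.5455 = 227.27
[tube 2] = 12.0 mg/mL / 227.27 = 0.05280 mg/mL = 52.8 μg/mL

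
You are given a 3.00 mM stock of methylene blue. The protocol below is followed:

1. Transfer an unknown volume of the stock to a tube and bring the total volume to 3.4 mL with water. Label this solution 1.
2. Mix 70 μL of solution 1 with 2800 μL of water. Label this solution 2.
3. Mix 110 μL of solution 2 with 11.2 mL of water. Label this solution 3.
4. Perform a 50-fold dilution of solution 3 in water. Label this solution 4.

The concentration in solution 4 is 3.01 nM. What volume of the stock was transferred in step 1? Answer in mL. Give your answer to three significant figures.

0.719 mL

Step 1: v brought to 3.4 mL → factor = 3.4 mL/v
Step 2: 70 μL + 2800 μL = 2870 μL total → factor 2870/70 = 41
Step 3: 110 μL + 11.2 mL = 11310 μL total → factor 11310/110 = 102.82
Step 4: 50-fold → factor 50
Product of known-step factors = 2.1078 × 10^5
Overall factor = 3.00 mM / (3.01 nM) = 9.9668 × 10^5
Step-1 factor = 9.9668 × 10^5 / 2.1078 × 10^5 = 4.7286
v = 3.4 mL / 4.7286 = 0.719 mL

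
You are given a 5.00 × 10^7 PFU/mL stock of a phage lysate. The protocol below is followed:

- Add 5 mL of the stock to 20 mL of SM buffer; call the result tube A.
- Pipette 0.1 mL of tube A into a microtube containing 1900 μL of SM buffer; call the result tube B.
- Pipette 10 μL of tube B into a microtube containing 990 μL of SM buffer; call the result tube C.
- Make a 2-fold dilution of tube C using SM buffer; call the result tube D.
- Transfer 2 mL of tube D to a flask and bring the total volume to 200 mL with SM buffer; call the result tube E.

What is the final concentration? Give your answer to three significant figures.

25.0 PFU/mL

Step 1: 5 mL + 20 mL = 25 mL total → factor 25/5 = 5
Step 2: 0.1 mL + 1900 μL = 2 mL total → factor 2/0.1 = 20
Step 3: 10 μL + 990 μL = 1000 μL total → factor 1000/10 = 100
Step 4: 2-fold → factor 2
Step 5: 2 mL brought to 200 mL → factor 200/2 = 100
Overall dilution factor = 5 × 20 × 100 × 2 × 100 = 2 × 10^6
Final = 5.00 × 10^7 PFU/mL / 2 × 10^6 = 25.0 PFU/mL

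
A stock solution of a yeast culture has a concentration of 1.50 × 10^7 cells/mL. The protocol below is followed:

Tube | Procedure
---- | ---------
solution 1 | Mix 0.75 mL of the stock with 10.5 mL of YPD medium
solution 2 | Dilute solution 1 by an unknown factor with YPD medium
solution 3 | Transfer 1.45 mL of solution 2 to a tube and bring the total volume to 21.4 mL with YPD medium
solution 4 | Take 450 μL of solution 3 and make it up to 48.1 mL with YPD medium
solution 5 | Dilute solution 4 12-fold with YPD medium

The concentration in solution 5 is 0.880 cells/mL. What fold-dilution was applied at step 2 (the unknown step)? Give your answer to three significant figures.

Step 1: 0.75 mL + 10.5 mL = 11.25 mL total → factor 11.25/0.75 = 15
Step 2: unknown factor x
Step 3: 1.45 mL brought to 21.4 mL → factor 21.4/1.45 = 14.759
Step 4: 450 μL brought to 48.1 mL → factor 48100/450 = 106.89
Step 5: 12-fold → factor 12
Product of known-step factors = 2.8396 × 10^5
Overall factor = 1.50 × 10^7 cells/mL / (0.880 cells/mL) = 1.7045 × 10^7
x = 1.7045 × 10^7 / 2.8396 × 10^5 = 60.0

60.0-fold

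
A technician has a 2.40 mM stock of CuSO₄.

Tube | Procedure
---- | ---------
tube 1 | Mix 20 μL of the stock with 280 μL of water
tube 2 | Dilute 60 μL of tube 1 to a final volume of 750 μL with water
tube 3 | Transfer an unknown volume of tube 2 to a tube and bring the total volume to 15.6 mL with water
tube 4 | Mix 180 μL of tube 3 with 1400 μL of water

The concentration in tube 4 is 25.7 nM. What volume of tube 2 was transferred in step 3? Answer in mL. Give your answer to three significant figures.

Step 1: 20 μL + 280 μL = 300 μL total → factor 300/20 = 15
Step 2: 60 μL brought to 750 μL → factor 750/60 = 12.5
Step 3: v brought to 15.6 mL → factor = 15.6 mL/v
Step 4: 180 μL + 1400 μL = 1580 μL total → factor 1580/180 = 8.7778
Product of known-step factors = 1645.8
Overall factor = 2.40 mM / (25.7 nM) = 93385
Step-3 factor = 93385 / 1645.8 = 56.74
v = 15.6 mL / 56.74 = 0.275 mL

0.275 mL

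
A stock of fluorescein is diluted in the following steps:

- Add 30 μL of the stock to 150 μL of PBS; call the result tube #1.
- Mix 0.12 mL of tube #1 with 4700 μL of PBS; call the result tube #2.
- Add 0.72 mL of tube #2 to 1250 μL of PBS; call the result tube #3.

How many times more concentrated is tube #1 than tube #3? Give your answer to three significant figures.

Step 1: 30 μL + 150 μL = 180 μL total → factor 180/30 = 6
Step 2: 0.12 mL + 4700 μL = 4.82 mL total → factor 4.82/0.12 = 40.167
Step 3: 0.72 mL + 1250 μL = 1.97 mL total → factor 1.97/0.72 = 2.7361
Dilution factor to tube #1 = 6; to tube #3 = 659.4
[tube #1]/[tube #3] = (factor to tube #3)/(factor to tube #1) = 659.4/6 = 110

110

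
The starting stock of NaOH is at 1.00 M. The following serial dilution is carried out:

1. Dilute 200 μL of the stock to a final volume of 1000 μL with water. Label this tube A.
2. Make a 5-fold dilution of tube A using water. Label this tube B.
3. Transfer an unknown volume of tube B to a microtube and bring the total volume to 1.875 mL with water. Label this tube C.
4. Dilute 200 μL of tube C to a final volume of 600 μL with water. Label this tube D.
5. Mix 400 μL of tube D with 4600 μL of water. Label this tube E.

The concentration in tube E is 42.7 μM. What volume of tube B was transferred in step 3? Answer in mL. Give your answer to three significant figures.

0.0751 mL

Step 1: 200 μL brought to 1000 μL → factor 1000/200 = 5
Step 2: 5-fold → factor 5
Step 3: v brought to 1.875 mL → factor = 1.875 mL/v
Step 4: 200 μL brought to 600 μL → factor 600/200 = 3
Step 5: 400 μL + 4600 μL = 5000 μL total → factor 5000/400 = 12.5
Product of known-step factors = 937.5
Overall factor = 1.00 M / (42.7 μM) = 23419
Step-3 factor = 23419 / 937.5 = 24.98
v = 1.875 mL / 24.98 = 0.0751 mL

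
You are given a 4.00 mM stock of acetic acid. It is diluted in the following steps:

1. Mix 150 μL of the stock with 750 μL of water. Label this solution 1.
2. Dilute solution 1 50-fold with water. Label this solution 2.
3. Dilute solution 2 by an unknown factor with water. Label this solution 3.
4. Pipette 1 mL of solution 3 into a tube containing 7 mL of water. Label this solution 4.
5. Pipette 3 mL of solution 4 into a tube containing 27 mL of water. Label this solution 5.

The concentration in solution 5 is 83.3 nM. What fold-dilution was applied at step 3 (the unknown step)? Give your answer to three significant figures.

2.00-fold

Step 1: 150 μL + 750 μL = 900 μL total → factor 900/150 = 6
Step 2: 50-fold → factor 50
Step 3: unknown factor x
Step 4: 1 mL + 7 mL = 8 mL total → factor 8/1 = 8
Step 5: 3 mL + 27 mL = 30 mL total → factor 30/3 = 10
Product of known-step factors = 24000
Overall factor = 4.00 mM / (83.3 nM) = 48019
x = 48019 / 24000 = 2.00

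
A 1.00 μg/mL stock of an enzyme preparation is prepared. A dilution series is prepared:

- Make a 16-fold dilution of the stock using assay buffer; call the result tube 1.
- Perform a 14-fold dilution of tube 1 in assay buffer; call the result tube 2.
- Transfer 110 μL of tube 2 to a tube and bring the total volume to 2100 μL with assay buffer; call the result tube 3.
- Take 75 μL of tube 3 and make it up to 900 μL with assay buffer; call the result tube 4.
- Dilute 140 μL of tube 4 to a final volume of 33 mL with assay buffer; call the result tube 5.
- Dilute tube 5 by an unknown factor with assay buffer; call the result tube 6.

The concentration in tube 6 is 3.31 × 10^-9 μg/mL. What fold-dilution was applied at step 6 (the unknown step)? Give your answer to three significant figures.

Step 1: 16-fold → factor 16
Step 2: 14-fold → factor 14
Step 3: 110 μL brought to 2100 μL → factor 2100/110 = 19.091
Step 4: 75 μL brought to 900 μL → factor 900/75 = 12
Step 5: 140 μL brought to 33 mL → factor 33000/140 = 235.71
Step 6: unknown factor x
Product of known-step factors = 1.2096 × 10^7
Overall factor = 1.00 μg/mL / (3.31 × 10^-9 μg/mL) = 3.0211 × 10^8
x = 3.0211 × 10^8 / 1.2096 × 10^7 = 25.0

25.0-fold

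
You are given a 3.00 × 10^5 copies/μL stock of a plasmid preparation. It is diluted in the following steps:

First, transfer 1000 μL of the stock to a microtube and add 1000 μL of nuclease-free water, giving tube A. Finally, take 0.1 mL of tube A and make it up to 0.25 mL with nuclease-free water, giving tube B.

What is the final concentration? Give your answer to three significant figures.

6.00 × 10^4 copies/μL

Step 1: 1000 μL + 1000 μL = 2000 μL total → factor 2000/1000 = 2
Step 2: 0.1 mL brought to 0.25 mL → factor 0.25/0.1 = 2.5
Overall dilution factor = 2 × 2.5 = 5
Final = 3.00 × 10^5 copies/μL / 5 = 6.00 × 10^4 copies/μL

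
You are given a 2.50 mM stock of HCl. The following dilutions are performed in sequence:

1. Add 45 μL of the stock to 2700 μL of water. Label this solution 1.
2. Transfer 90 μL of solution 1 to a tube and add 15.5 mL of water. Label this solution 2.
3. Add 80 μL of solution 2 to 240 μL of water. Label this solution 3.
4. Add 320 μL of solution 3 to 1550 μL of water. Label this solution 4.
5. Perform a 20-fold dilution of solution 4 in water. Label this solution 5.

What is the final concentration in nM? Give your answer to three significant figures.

Step 1: 45 μL + 2700 μL = 2745 μL total → factor 2745/45 = 61
Step 2: 90 μL + 15.5 mL = 15590 μL total → factor 15590/90 = 173.22
Step 3: 80 μL + 240 μL = 320 μL total → factor 320/80 = 4
Step 4: 320 μL + 1550 μL = 1870 μL total → factor 1870/320 = 5.8438
Step 5: 20-fold → factor 20
Overall dilution factor = 61 × 173.22 × 4 × 5.8438 × 20 = 4.9399 × 10^6
Final = 2.50 mM / 4.9399 × 10^6 = 5.061 × 10^-7 mM = 0.506 nM

0.506 nM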